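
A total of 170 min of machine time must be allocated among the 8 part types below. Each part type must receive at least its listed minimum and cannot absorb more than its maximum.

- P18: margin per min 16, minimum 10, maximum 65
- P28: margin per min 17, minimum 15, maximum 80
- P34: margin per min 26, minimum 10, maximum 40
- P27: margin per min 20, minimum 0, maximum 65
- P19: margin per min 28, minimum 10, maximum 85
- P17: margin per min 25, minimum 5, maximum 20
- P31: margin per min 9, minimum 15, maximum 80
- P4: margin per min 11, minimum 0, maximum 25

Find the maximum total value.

4095

Meeting every minimum uses 10+15+10+0+10+5+15+0 = 65 min, leaving 105.
Rank by margin per min: P19 28 > P34 26 > P17 25 > P27 20 > P28 17 > P18 16 > P4 11 > P31 9.
P19 takes 75 more to reach its cap of 85 → 30 left.
P34: +30 to 40 (cap) → 0 left.
Total = 16×10 + 17×15 + 26×40 + 28×85 + 25×5 + 9×15 = 4095.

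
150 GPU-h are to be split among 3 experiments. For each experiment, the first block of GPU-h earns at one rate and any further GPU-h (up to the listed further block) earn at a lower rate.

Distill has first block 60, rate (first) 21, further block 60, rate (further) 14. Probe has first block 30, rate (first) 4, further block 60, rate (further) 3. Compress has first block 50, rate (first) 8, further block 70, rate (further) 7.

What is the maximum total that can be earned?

Treat each block as its own option and order by rate: Distill/first 21 > Distill/second 14 > Compress/first 8 > Compress/second 7 > Probe/first 4 > Probe/second 3.
Distill/first (21): +60 → 90 left.
Distill/second (14): +60 → 30 left.
Compress first at 8: only 30 left, fill 30.
Total = 21×60 + 14×60 + 8×30 = 2340.

2340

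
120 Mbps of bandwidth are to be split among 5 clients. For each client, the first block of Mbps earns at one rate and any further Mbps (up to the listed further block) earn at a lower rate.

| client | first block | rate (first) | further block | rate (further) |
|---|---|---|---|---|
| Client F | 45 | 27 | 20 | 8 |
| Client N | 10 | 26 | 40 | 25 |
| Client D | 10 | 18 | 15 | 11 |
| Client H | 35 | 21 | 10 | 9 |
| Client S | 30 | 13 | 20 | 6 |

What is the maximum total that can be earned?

3000

Treat each block as its own option and order by rate: Client F/T1 27 > Client N/T1 26 > Client N/T2 25 > Client H/T1 21 > Client D/T1 18 > Client S/T1 13 > Client D/T2 11 > Client H/T2 9 > Client F/T2 8 > Client S/T2 6.
Client F T1 at 27: fill all 45 ; 75 left.
Client N T1 at 26: fill all 10 ; 65 left.
Fill Client N T2 block (40 at 25) ; 25 left.
Client H/T1: +25 of 35 at 21; pool empty.
Total = 27×45 + 26×10 + 25×40 + 21×25 = 3000.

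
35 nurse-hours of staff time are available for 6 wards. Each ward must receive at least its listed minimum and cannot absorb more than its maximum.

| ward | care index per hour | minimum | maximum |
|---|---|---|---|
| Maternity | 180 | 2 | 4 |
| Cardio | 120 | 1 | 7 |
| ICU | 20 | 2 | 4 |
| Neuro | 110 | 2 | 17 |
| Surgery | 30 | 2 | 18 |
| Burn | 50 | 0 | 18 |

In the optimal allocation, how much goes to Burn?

Meeting every minimum uses 2+1+2+2+2+0 = 9 nurse-hours, leaving 26.
Order the wards by care index per hour: Maternity 180 > Cardio 120 > Neuro 110 > Burn 50 > Surgery 30 > ICU 20.
Maternity takes 2 more to reach its cap of 4 ; 24 left.
Cardio: +6 to 7 (cap) ; 18 left.
Neuro: +15 to 17 (cap) ; 3 left.
Burn: +3 (room for 18) → 3. Pool exhausted.

3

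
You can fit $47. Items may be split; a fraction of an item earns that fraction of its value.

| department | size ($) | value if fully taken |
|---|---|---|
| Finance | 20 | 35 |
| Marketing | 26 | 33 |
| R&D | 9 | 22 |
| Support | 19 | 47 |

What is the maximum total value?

Rank by value-to-size ratio: Support 47/19≈2.47, R&D 22/9≈2.44, Finance 35/20≈1.75, Marketing 33/26≈1.27.
Support: take in full, 19 $ for value 47 → 28 left.
R&D: take in full, 9 $ for value 22 → 19 left.
Fill the last 19 $ with part of Finance: 19/20 of it earns 33.25.
Total value = 102.25.

102.25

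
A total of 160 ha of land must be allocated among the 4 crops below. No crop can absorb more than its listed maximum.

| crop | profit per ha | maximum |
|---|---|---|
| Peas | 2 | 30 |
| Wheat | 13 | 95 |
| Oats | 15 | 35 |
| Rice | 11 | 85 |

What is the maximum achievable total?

2090

Order the crops by profit per ha: Oats 15 > Wheat 13 > Rice 11 > Peas 2.
Give Oats 35 to hit its cap of 35 → 125 left.
Wheat: +95 to 95 (cap) → 30 left.
Only 30 left; Rice takes them to reach 30.
Total = 13×95 + 15×35 + 11×30 = 2090.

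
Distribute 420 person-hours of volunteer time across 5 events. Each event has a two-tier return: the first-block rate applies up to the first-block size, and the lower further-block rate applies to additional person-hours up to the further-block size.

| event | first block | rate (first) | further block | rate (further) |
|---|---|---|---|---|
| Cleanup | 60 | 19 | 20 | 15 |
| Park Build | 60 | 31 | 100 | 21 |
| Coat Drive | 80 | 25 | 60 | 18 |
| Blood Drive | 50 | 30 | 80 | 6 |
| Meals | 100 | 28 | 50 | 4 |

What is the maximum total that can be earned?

10830

Treat each block as its own option and order by rate: Park Build/first 31 > Blood Drive/first 30 > Meals/first 28 > Coat Drive/first 25 > Park Build/second 21 > Cleanup/first 19 > Coat Drive/second 18 > Cleanup/second 15 > Blood Drive/second 6 > Meals/second 4.
Fill Park Build first block (60 at 31) — 360 left.
Blood Drive first at 30: fill all 50 — 310 left.
Fill Meals first block (100 at 28) — 210 left.
Coat Drive first at 25: fill all 80 — 130 left.
Park Build/second (21): +100 — 30 left.
Cleanup/first: +30 of 60 at 19; pool empty.
Total = 31×60 + 30×50 + 28×100 + 25×80 + 21×100 + 19×30 = 10830.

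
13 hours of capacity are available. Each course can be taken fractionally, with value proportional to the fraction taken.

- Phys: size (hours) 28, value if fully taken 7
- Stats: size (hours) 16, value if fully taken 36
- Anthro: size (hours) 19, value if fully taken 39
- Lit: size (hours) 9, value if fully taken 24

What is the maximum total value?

33

Sort by value density: Lit 24/9≈2.67, Stats 36/16≈2.25, Anthro 39/19≈2.05, Phys 7/28≈0.25.
Lit: take in full, 9 hours for value 24 → 4 left.
Fill the last 4 hours with part of Stats: 4/16 of it earns 9.
Total value = 33.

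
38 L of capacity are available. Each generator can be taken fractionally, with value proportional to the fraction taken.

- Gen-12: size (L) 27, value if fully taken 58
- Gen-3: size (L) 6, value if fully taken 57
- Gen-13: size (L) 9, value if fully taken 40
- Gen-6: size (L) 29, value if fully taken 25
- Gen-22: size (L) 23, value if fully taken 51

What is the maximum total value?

148

Best value per unit of size first: Gen-3 57/6≈9.5, Gen-13 40/9≈4.44, Gen-22 51/23≈2.22, Gen-12 58/27≈2.15, Gen-6 25/29≈0.862.
Gen-3: take in full, 6 L for value 57 — 32 left.
Take all of Gen-13 (9 L, value 40) — 23 L left.
Gen-22: take in full, 23 L for value 51 — 0 left.
Total value = 148.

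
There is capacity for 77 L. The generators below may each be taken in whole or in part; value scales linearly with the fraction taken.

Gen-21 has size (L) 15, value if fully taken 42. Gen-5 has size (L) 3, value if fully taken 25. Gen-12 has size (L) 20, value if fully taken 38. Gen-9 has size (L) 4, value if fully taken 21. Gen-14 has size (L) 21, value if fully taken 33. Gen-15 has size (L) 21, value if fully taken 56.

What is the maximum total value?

Rank by value-to-size ratio: Gen-5 25/3≈8.33, Gen-9 21/4≈5.25, Gen-21 42/15≈2.8, Gen-15 56/21≈2.67, Gen-12 38/20≈1.9, Gen-14 33/21≈1.57.
All 3 L of Gen-5 fit (value 25) → 74 remain.
All 4 L of Gen-9 fit (value 21) → 70 remain.
Gen-21: take in full, 15 L for value 42 → 55 left.
Gen-15: take in full, 21 L for value 56 → 34 left.
Take all of Gen-12 (20 L, value 38) → 14 L left.
Only 14 L remain; take 14/21 of Gen-14 for value 33×14/21 = 22.
Total value = 204.

204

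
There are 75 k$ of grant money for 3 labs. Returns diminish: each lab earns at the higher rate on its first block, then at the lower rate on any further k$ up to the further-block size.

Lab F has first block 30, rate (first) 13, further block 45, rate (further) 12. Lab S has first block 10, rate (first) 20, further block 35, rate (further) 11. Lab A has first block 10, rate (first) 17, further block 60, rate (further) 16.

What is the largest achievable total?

Treat each block as its own option and order by rate: Lab S/first 20 > Lab A/first 17 > Lab A/second 16 > Lab F/first 13 > Lab F/second 12 > Lab S/second 11.
Lab S/first (20): +10 ; 65 left.
Lab A/first (17): +10 ; 55 left.
55 remain; put them into Lab A second at 16.
Total = 20×10 + 17×10 + 16×55 = 1250.

1250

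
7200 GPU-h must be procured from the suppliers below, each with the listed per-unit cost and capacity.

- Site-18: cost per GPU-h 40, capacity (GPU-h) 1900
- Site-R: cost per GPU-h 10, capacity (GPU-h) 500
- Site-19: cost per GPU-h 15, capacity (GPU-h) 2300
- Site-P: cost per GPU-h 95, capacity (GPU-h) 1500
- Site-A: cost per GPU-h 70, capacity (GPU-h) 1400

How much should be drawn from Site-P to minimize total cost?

Cheapest first:
Site-R (10): use full 500 ; 6700 GPU-h to go.
Take 2300 from Site-19 at 15 ; need 4400 more.
Site-18 at 40: take all 1900 GPU-h ; 2500 still needed.
Site-A at 70: take all 1400 GPU-h ; 1100 still needed.
Take 1100 from Site-P at 95 to finish.

1100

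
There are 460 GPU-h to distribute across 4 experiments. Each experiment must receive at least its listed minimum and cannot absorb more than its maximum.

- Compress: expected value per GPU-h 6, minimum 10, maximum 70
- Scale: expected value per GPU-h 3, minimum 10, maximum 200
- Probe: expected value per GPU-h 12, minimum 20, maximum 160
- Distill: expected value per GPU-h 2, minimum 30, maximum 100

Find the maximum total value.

3000

Meeting every minimum uses 10+10+20+30 = 70 GPU-h, leaving 390.
Highest expected value per GPU-h first: Probe 12 > Compress 6 > Scale 3 > Distill 2.
Give Probe 140 more to hit its cap of 160 — 250 left.
Give Compress 60 more to hit its cap of 70 — 190 left.
Give Scale 190 more to hit its cap of 200 — 0 left.
Total = 6×70 + 3×200 + 12×160 + 2×30 = 3000.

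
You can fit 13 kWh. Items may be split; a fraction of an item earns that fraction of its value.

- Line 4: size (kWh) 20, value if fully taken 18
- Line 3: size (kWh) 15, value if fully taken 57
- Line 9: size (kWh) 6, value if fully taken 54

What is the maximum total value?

Rank by value-to-size ratio: Line 9 54/6≈9, Line 3 57/15≈3.8, Line 4 18/20≈0.9.
All 6 kWh of Line 9 fit (value 54) ; 7 remain.
7 kWh left: a 7/15 share of Line 3 gives 57×7/15 = 26.6.
Total value = 80.6.

80.6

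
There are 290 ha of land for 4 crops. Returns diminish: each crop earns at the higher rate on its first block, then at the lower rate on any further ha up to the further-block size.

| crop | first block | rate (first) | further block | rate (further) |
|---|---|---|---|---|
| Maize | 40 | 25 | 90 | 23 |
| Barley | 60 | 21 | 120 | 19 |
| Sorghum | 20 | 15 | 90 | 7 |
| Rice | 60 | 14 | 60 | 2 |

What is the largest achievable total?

Order all 8 blocks by rate: Maize/tier1 25 > Maize/tier2 23 > Barley/tier1 21 > Barley/tier2 19 > Sorghum/tier1 15 > Rice/tier1 14 > Sorghum/tier2 7 > Rice/tier2 2.
Maize/tier1 (25): +40 → 250 left.
Maize/tier2 (23): +90 → 160 left.
Barley/tier1 (21): +60 → 100 left.
100 remain; put them into Barley tier2 at 19.
Total = 25×40 + 23×90 + 21×60 + 19×100 = 6230.

6230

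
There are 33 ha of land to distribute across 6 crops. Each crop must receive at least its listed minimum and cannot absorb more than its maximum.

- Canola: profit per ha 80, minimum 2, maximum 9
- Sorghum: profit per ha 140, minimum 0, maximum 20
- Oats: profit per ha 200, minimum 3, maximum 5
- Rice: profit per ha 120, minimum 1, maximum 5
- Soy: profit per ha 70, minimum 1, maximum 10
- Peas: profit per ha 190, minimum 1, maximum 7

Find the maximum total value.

Meeting every minimum uses 2+0+3+1+1+1 = 8 ha, leaving 25.
Rank by profit per ha: Oats 200 > Peas 190 > Sorghum 140 > Rice 120 > Canola 80 > Soy 70.
Oats takes 2 more to reach its cap of 5 — 23 left.
Give Peas 6 more to hit its cap of 7 — 17 left.
Sorghum has room for 20 more but only 17 remain, so it gets 17.
Total = 80×2 + 140×17 + 200×5 + 120×1 + 70×1 + 190×7 = 5060.

5060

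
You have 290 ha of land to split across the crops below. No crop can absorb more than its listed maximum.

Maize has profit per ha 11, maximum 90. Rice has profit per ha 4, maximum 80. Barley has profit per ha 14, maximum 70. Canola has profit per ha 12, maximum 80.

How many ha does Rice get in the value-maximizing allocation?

Rank by profit per ha: Barley 14 > Canola 12 > Maize 11 > Rice 4.
Barley: +70 to 70 (cap) ; 220 left.
Canola: +80 to 80 (cap) ; 140 left.
Maize takes 90 to reach its cap of 90 ; 50 left.
Rice: +50 (room for 80) → 50. Pool exhausted.

50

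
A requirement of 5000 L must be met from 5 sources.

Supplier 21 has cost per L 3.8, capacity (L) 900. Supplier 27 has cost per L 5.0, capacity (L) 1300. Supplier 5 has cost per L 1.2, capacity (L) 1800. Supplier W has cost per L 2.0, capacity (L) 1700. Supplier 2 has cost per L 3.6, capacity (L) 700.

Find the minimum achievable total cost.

Cheapest first:
Supplier 5 at 1.2: take all 1800 L → 3200 still needed.
Take 1700 from Supplier W at 2.0 → need 1500 more.
Supplier 2 (3.6): use full 700 → 800 L to go.
Supplier 21 (3.8): take the remaining 800 → done.
Supplier 27: unused.
Cost = 1800×1.2 + 1700×2.0 + 700×3.6 + 800×3.8 = 11120.

11120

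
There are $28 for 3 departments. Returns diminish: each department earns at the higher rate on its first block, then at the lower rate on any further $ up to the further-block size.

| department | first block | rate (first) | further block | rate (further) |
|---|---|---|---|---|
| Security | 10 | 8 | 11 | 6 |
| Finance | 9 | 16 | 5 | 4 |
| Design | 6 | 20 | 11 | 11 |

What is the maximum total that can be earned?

Treat each block as its own option and order by rate: Design/T1 20 > Finance/T1 16 > Design/T2 11 > Security/T1 8 > Security/T2 6 > Finance/T2 4.
Design T1 at 20: fill all 6 ; 22 left.
Finance T1 at 16: fill all 9 ; 13 left.
Design/T2 (11): +11 ; 2 left.
Security T1 at 8: only 2 left, fill 2.
Total = 20×6 + 16×9 + 11×11 + 8×2 = 401.

401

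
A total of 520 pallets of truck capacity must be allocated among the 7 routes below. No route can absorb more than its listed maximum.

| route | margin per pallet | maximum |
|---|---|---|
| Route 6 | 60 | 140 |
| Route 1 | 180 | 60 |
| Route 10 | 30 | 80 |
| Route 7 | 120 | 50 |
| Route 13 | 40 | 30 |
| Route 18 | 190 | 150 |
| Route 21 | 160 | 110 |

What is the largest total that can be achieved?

71700

Highest margin per pallet first: Route 18 190 > Route 1 180 > Route 21 160 > Route 7 120 > Route 6 60 > Route 13 40 > Route 10 30.
Route 18 takes 150 to reach its cap of 150 — 370 left.
Route 1 takes 60 to reach its cap of 60 — 310 left.
Give Route 21 110 to hit its cap of 110 — 200 left.
Route 7: +50 to 50 (cap) — 150 left.
Route 6: +140 to 140 (cap) — 10 left.
Route 13: +10 (room for 30) → 10. Pool exhausted.
Total = 60×140 + 180×60 + 120×50 + 40×10 + 190×150 + 160×110 = 71700.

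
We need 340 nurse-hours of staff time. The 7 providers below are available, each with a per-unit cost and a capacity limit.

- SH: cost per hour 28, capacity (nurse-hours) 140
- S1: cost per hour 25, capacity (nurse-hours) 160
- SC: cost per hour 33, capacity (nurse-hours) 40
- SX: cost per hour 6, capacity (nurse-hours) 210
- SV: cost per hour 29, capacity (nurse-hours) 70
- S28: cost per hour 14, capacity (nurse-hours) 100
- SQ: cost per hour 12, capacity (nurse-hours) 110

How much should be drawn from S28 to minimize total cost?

20

Fill from the cheapest provider first.
Take 210 from SX at 6 → need 130 more.
SQ at 12: take all 110 nurse-hours → 20 still needed.
S28 (14): take the remaining 20 → done.
S1, SH, SV, SC: unused.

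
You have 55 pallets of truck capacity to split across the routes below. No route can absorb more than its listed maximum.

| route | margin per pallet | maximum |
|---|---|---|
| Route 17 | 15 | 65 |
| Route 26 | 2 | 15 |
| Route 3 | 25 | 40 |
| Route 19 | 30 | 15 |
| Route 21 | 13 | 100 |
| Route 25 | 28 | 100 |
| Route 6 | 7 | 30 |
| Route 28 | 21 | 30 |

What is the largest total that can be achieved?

1570

Order the routes by margin per pallet: Route 19 30 > Route 25 28 > Route 3 25 > Route 28 21 > Route 17 15 > Route 21 13 > Route 6 7 > Route 26 2.
Give Route 19 15 to hit its cap of 15 — 40 left.
Route 25 has room for 100 but only 40 remain, so it gets 40.
Total = 30×15 + 28×40 = 1570.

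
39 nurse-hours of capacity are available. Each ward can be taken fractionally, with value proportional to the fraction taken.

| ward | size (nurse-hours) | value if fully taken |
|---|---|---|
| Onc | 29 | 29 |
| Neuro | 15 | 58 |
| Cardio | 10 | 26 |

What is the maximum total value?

98

Sort by value density: Neuro 58/15≈3.87, Cardio 26/10≈2.6, Onc 29/29≈1.
Take all of Neuro (15 nurse-hours, value 58) ; 24 nurse-hours left.
Take all of Cardio (10 nurse-hours, value 26) ; 14 nurse-hours left.
Fill the last 14 nurse-hours with part of Onc: 14/29 of it earns 14.
Total value = 98.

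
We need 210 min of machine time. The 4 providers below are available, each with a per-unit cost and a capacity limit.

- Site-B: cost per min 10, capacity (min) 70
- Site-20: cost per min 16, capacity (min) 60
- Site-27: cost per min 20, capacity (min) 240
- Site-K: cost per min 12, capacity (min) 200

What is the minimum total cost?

2380

Use providers in increasing cost order.
Site-B (10): use full 70 → 140 min to go.
Site-K at 12: take 140 of its 200 → requirement met.
Site-20, Site-27: unused.
Cost = 70×10 + 140×12 = 2380.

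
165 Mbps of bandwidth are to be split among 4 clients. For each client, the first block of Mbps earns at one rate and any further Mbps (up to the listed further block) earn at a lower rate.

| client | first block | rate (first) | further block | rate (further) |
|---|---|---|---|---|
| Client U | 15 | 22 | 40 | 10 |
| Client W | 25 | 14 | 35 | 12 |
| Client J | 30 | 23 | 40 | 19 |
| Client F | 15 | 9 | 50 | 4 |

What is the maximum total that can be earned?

Order all 8 blocks by rate: Client J/T1 23 > Client U/T1 22 > Client J/T2 19 > Client W/T1 14 > Client W/T2 12 > Client U/T2 10 > Client F/T1 9 > Client F/T2 4.
Fill Client J T1 block (30 at 23) — 135 left.
Fill Client U T1 block (15 at 22) — 120 left.
Client J/T2 (19): +40 — 80 left.
Client W/T1 (14): +25 — 55 left.
Client W T2 at 12: fill all 35 — 20 left.
Client U/T2: +20 of 40 at 10; pool empty.
Total = 23×30 + 22×15 + 19×40 + 14×25 + 12×35 + 10×20 = 2750.

2750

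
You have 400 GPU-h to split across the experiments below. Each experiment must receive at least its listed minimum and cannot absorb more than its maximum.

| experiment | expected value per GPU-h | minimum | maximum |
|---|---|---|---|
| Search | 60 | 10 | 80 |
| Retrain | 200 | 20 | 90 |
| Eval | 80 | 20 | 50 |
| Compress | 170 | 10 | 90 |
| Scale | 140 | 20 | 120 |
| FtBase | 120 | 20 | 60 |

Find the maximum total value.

60300

Meeting every minimum uses 10+20+20+10+20+20 = 100 GPU-h, leaving 300.
Order the experiments by expected value per GPU-h: Retrain 200 > Compress 170 > Scale 140 > FtBase 120 > Eval 80 > Search 60.
Give Retrain 70 more to hit its cap of 90 — 230 left.
Compress takes 80 more to reach its cap of 90 — 150 left.
Scale takes 100 more to reach its cap of 120 — 50 left.
Give FtBase 40 more to hit its cap of 60 — 10 left.
Eval: +10 (room for 30) → 30. Pool exhausted.
Total = 60×10 + 200×90 + 80×30 + 170×90 + 140×120 + 120×60 = 60300.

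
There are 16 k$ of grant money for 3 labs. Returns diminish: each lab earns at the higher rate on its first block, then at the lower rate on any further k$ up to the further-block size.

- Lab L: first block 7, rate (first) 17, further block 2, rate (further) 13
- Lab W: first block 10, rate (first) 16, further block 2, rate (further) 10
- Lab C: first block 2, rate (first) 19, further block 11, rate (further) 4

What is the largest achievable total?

Rank every tier by rate: Lab C/first 19 > Lab L/first 17 > Lab W/first 16 > Lab L/second 13 > Lab W/second 10 > Lab C/second 4.
Fill Lab C first block (2 at 19) → 14 left.
Lab L/first (17): +7 → 7 left.
7 remain; put them into Lab W first at 16.
Total = 19×2 + 17×7 + 16×7 = 269.

269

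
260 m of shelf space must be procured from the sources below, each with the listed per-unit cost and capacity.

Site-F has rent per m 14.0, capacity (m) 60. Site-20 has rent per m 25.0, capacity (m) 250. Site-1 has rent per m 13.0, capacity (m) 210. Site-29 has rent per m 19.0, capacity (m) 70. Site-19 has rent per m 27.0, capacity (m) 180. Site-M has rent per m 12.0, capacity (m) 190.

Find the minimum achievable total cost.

3190

Cheapest first:
Site-M (12.0): use full 190 — 70 m to go.
Site-1 at 13.0: take 70 of its 210 — requirement met.
Site-F, Site-29, Site-20, Site-19: unused.
Cost = 190×12.0 + 70×13.0 = 3190.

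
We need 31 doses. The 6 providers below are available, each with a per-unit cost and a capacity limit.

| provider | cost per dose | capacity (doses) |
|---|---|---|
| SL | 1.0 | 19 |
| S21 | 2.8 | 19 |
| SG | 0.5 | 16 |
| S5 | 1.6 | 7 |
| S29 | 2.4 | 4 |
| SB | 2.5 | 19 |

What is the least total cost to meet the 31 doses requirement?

23

Use providers in increasing cost order.
SG at 0.5: take all 16 doses — 15 still needed.
SL at 1.0: take 15 of its 19 — requirement met.
S5, S29, SB, S21: unused.
Cost = 16×0.5 + 15×1.0 = 23.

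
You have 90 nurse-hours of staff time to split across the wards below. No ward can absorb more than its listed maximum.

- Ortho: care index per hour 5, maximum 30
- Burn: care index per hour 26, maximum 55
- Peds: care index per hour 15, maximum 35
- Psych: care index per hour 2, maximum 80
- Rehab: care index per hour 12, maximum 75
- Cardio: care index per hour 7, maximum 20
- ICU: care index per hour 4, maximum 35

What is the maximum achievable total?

1955

Order the wards by care index per hour: Burn 26 > Peds 15 > Rehab 12 > Cardio 7 > Ortho 5 > ICU 4 > Psych 2.
Give Burn 55 to hit its cap of 55 → 35 left.
Peds: +35 to 35 (cap) → 0 left.
Total = 26×55 + 15×35 = 1955.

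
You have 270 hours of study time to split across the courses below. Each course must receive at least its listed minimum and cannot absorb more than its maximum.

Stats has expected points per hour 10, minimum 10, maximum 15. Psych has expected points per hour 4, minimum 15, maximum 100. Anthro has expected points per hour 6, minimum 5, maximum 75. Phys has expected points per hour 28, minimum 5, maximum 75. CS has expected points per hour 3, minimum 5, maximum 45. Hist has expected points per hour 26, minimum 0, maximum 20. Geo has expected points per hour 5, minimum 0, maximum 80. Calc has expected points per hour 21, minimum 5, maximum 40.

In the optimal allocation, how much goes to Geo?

Meeting every minimum uses 10+15+5+5+5+0+0+5 = 45 hours, leaving 225.
Highest expected points per hour first: Phys 28 > Hist 26 > Calc 21 > Stats 10 > Anthro 6 > Geo 5 > Psych 4 > CS 3.
Phys: +70 to 75 (cap) ; 155 left.
Hist takes 20 more to reach its cap of 20 ; 135 left.
Calc takes 35 more to reach its cap of 40 ; 100 left.
Stats: +5 to 15 (cap) ; 95 left.
Anthro: +70 to 75 (cap) ; 25 left.
Only 25 left; Geo takes them to reach 25.

25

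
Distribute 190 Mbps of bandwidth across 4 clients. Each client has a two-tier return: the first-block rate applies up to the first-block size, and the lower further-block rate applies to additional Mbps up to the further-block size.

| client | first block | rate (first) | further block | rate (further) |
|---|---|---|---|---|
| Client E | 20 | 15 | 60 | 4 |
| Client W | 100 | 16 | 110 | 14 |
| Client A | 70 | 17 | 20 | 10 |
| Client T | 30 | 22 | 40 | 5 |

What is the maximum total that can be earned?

Treat each block as its own option and order by rate: Client T/T1 22 > Client A/T1 17 > Client W/T1 16 > Client E/T1 15 > Client W/T2 14 > Client A/T2 10 > Client T/T2 5 > Client E/T2 4.
Client T/T1 (22): +30 — 160 left.
Fill Client A T1 block (70 at 17) — 90 left.
90 remain; put them into Client W T1 at 16.
Total = 22×30 + 17×70 + 16×90 = 3290.

3290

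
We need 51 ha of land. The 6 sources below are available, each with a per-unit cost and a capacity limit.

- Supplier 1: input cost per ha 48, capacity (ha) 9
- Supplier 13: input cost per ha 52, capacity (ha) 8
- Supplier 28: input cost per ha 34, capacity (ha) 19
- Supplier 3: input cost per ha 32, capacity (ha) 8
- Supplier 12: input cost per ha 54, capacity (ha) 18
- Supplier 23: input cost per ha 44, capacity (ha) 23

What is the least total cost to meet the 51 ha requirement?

1962

Cheapest first:
Supplier 3 at 32: take all 8 ha → 43 still needed.
Supplier 28 (34): use full 19 → 24 ha to go.
Take 23 from Supplier 23 at 44 → need 1 more.
Supplier 1 at 48: take 1 of its 9 → requirement met.
Supplier 13, Supplier 12: unused.
Cost = 8×32 + 19×34 + 23×44 + 1×48 = 1962.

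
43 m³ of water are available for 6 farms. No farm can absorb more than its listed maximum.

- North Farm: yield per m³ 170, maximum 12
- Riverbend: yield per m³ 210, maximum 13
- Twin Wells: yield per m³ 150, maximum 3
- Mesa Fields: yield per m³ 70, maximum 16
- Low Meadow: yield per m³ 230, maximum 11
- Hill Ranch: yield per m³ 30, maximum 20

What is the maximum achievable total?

8030

Rank by yield per m³: Low Meadow 230 > Riverbend 210 > North Farm 170 > Twin Wells 150 > Mesa Fields 70 > Hill Ranch 30.
Give Low Meadow 11 to hit its cap of 11 — 32 left.
Give Riverbend 13 to hit its cap of 13 — 19 left.
North Farm: +12 to 12 (cap) — 7 left.
Give Twin Wells 3 to hit its cap of 3 — 4 left.
Mesa Fields: +4 (room for 16) → 4. Pool exhausted.
Total = 170×12 + 210×13 + 150×3 + 70×4 + 230×11 = 8030.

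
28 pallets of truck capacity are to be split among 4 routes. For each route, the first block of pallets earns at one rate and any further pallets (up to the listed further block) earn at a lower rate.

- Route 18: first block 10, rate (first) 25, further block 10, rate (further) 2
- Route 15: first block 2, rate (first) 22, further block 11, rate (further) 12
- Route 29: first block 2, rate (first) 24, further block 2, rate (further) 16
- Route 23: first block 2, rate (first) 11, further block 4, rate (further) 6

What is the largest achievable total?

517

Treat each block as its own option and order by rate: Route 18/tier1 25 > Route 29/tier1 24 > Route 15/tier1 22 > Route 29/tier2 16 > Route 15/tier2 12 > Route 23/tier1 11 > Route 23/tier2 6 > Route 18/tier2 2.
Route 18 tier1 at 25: fill all 10 ; 18 left.
Route 29 tier1 at 24: fill all 2 ; 16 left.
Route 15/tier1 (22): +2 ; 14 left.
Route 29 tier2 at 16: fill all 2 ; 12 left.
Route 15 tier2 at 12: fill all 11 ; 1 left.
Route 23 tier1 at 11: only 1 left, fill 1.
Total = 25×10 + 24×2 + 22×2 + 16×2 + 12×11 + 11×1 = 517.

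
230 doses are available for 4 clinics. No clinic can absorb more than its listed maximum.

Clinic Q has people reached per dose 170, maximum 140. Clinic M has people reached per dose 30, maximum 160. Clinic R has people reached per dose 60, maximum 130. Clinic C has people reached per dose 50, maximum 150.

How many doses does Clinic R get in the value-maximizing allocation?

Rank by people reached per dose: Clinic Q 170 > Clinic R 60 > Clinic C 50 > Clinic M 30.
Give Clinic Q 140 to hit its cap of 140 → 90 left.
Clinic R has room for 130 but only 90 remain, so it gets 90.

90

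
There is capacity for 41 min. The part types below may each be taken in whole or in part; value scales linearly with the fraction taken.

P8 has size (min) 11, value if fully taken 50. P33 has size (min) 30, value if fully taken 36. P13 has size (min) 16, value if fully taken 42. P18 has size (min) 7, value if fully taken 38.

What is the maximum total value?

138.4

Best value per unit of size first: P18 38/7≈5.43, P8 50/11≈4.55, P13 42/16≈2.62, P33 36/30≈1.2.
P18: take in full, 7 min for value 38 → 34 left.
P8: take in full, 11 min for value 50 → 23 left.
All 16 min of P13 fit (value 42) → 7 remain.
Fill the last 7 min with part of P33: 7/30 of it earns 8.4.
Total value = 138.4.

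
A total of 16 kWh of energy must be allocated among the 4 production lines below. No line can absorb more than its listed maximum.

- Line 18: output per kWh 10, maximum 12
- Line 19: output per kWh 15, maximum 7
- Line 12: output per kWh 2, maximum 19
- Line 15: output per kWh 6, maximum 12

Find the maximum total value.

195

Highest output per kWh first: Line 19 15 > Line 18 10 > Line 15 6 > Line 12 2.
Line 19: +7 to 7 (cap) ; 9 left.
Line 18 has room for 12 but only 9 remain, so it gets 9.
Total = 10×9 + 15×7 = 195.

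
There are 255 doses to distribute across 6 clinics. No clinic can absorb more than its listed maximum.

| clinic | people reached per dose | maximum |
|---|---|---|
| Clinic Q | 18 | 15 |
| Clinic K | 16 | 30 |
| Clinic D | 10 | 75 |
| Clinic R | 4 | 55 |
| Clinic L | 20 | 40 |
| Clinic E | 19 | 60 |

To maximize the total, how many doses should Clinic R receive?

35

Rank by people reached per dose: Clinic L 20 > Clinic E 19 > Clinic Q 18 > Clinic K 16 > Clinic D 10 > Clinic R 4.
Give Clinic L 40 to hit its cap of 40 → 215 left.
Clinic E: +60 to 60 (cap) → 155 left.
Clinic Q takes 15 to reach its cap of 15 → 140 left.
Clinic K takes 30 to reach its cap of 30 → 110 left.
Clinic D takes 75 to reach its cap of 75 → 35 left.
Clinic R has room for 55 but only 35 remain, so it gets 35.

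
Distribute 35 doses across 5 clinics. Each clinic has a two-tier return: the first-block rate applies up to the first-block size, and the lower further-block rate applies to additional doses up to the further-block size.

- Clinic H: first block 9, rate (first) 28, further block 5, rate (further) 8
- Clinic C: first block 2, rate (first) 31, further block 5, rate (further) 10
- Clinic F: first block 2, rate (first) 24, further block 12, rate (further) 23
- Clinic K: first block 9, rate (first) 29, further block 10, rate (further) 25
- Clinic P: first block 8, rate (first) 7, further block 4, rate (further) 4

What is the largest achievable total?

Treat each block as its own option and order by rate: Clinic C/tier1 31 > Clinic K/tier1 29 > Clinic H/tier1 28 > Clinic K/tier2 25 > Clinic F/tier1 24 > Clinic F/tier2 23 > Clinic C/tier2 10 > Clinic H/tier2 8 > Clinic P/tier1 7 > Clinic P/tier2 4.
Clinic C tier1 at 31: fill all 2 ; 33 left.
Clinic K/tier1 (29): +9 ; 24 left.
Clinic H tier1 at 28: fill all 9 ; 15 left.
Clinic K tier2 at 25: fill all 10 ; 5 left.
Fill Clinic F tier1 block (2 at 24) ; 3 left.
Clinic F/tier2: +3 of 12 at 23; pool empty.
Total = 31×2 + 29×9 + 28×9 + 25×10 + 24×2 + 23×3 = 942.

942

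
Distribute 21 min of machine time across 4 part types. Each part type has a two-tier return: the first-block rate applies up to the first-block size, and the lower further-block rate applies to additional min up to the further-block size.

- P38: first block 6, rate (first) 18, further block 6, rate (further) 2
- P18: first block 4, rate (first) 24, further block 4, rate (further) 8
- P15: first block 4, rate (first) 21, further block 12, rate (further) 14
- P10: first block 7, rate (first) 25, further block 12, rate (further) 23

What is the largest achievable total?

501

Order all 8 blocks by rate: P10/T1 25 > P18/T1 24 > P10/T2 23 > P15/T1 21 > P38/T1 18 > P15/T2 14 > P18/T2 8 > P38/T2 2.
P10/T1 (25): +7 → 14 left.
P18/T1 (24): +4 → 10 left.
P10/T2: +10 of 12 at 23; pool empty.
Total = 25×7 + 24×4 + 23×10 = 501.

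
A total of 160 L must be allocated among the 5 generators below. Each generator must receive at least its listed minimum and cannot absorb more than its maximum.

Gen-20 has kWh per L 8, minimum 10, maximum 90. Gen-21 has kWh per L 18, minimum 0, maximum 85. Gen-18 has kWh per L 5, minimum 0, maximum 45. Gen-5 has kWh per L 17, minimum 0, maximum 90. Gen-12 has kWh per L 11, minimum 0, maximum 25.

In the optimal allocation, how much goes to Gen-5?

65

Meeting every minimum uses 10+0+0+0+0 = 10 L, leaving 150.
Rank by kWh per L: Gen-21 18 > Gen-5 17 > Gen-12 11 > Gen-20 8 > Gen-18 5.
Gen-21 takes 85 more to reach its cap of 85 — 65 left.
Gen-5: +65 (room for 90) → 65. Pool exhausted.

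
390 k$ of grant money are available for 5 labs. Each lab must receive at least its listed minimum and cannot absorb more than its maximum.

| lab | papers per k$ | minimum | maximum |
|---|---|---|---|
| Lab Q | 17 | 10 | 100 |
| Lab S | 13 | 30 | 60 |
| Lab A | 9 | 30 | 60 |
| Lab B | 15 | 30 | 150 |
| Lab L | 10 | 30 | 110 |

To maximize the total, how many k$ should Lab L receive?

Meeting every minimum uses 10+30+30+30+30 = 130 k$, leaving 260.
Order the labs by papers per k$: Lab Q 17 > Lab B 15 > Lab S 13 > Lab L 10 > Lab A 9.
Lab Q: +90 to 100 (cap) ; 170 left.
Lab B: +120 to 150 (cap) ; 50 left.
Lab S takes 30 more to reach its cap of 60 ; 20 left.
Lab L: +20 (room for 80) → 50. Pool exhausted.

50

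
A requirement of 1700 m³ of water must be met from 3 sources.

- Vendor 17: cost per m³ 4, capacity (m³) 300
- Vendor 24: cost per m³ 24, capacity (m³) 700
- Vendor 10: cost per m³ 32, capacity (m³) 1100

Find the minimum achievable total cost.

40400

Use sources in increasing cost order.
Vendor 17 at 4: take all 300 m³ — 1400 still needed.
Take 700 from Vendor 24 at 24 — need 700 more.
Take 700 from Vendor 10 at 32 to finish.
Cost = 300×4 + 700×24 + 700×32 = 40400.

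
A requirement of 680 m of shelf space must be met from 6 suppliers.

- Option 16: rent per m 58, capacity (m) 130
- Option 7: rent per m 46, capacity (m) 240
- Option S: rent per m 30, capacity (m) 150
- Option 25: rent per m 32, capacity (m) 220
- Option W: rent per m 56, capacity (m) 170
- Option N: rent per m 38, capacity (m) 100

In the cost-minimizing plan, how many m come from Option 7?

Cheapest first:
Option S at 30: take all 150 m → 530 still needed.
Option 25 (32): use full 220 → 310 m to go.
Option N at 38: take all 100 m → 210 still needed.
Option 7 (46): take the remaining 210 → done.
Option W, Option 16: unused.

210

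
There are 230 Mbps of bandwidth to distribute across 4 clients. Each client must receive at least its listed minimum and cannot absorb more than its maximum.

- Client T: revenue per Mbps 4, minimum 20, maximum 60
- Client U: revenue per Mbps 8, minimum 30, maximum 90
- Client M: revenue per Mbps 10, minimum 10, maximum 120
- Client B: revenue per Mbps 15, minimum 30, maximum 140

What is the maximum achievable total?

2820

Meeting every minimum uses 20+30+10+30 = 90 Mbps, leaving 140.
Rank by revenue per Mbps: Client B 15 > Client M 10 > Client U 8 > Client T 4.
Client B: +110 to 140 (cap) → 30 left.
Client M: +30 (room for 110) → 40. Pool exhausted.
Total = 4×20 + 8×30 + 10×40 + 15×140 = 2820.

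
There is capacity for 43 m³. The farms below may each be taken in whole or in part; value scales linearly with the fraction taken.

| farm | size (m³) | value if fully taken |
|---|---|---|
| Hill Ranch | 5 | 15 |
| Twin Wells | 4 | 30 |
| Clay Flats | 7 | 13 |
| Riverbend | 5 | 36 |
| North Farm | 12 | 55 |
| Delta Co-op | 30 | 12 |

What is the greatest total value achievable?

153

Sort by value density: Twin Wells 30/4≈7.5, Riverbend 36/5≈7.2, North Farm 55/12≈4.58, Hill Ranch 15/5≈3, Clay Flats 13/7≈1.86, Delta Co-op 12/30≈0.4.
Take all of Twin Wells (4 m³, value 30) → 39 m³ left.
Take all of Riverbend (5 m³, value 36) → 34 m³ left.
North Farm: take in full, 12 m³ for value 55 → 22 left.
Hill Ranch: take in full, 5 m³ for value 15 → 17 left.
Clay Flats: take in full, 7 m³ for value 13 → 10 left.
Only 10 m³ remain; take 10/30 of Delta Co-op for value 12×10/30 = 4.
Total value = 153.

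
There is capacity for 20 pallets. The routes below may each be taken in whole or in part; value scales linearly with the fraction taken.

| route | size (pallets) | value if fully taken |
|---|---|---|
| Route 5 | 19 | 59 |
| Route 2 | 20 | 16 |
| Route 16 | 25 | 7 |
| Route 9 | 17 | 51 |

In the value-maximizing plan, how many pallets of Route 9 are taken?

Best value per unit of size first: Route 5 59/19≈3.11, Route 9 51/17≈3, Route 2 16/20≈0.8, Route 16 7/25≈0.28.
Route 5: take in full, 19 pallets for value 59 — 1 left.
1 pallets left: a 1/17 share of Route 9 gives 51×1/17 = 3.

1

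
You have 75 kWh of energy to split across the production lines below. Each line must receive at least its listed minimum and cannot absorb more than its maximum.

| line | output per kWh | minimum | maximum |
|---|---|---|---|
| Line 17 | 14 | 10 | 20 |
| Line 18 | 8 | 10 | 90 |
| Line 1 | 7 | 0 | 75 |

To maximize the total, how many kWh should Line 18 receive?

55

Meeting every minimum uses 10+10+0 = 20 kWh, leaving 55.
Rank by output per kWh: Line 17 14 > Line 18 8 > Line 1 7.
Line 17: +10 to 20 (cap) ; 45 left.
Line 18: +45 (room for 80) → 55. Pool exhausted.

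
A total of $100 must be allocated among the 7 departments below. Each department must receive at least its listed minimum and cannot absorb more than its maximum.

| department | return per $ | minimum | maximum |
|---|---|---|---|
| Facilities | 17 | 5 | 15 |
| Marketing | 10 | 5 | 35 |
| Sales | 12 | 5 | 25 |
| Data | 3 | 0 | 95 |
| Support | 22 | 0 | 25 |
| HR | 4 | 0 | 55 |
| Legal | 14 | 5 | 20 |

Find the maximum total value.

Meeting every minimum uses 5+5+5+0+0+0+5 = 20 $, leaving 80.
Rank by return per $: Support 22 > Facilities 17 > Legal 14 > Sales 12 > Marketing 10 > HR 4 > Data 3.
Support takes 25 more to reach its cap of 25 — 55 left.
Give Facilities 10 more to hit its cap of 15 — 45 left.
Legal: +15 to 20 (cap) — 30 left.
Sales takes 20 more to reach its cap of 25 — 10 left.
Marketing has room for 30 more but only 10 remain, so it gets 15.
Total = 17×15 + 10×15 + 12×25 + 22×25 + 14×20 = 1535.

1535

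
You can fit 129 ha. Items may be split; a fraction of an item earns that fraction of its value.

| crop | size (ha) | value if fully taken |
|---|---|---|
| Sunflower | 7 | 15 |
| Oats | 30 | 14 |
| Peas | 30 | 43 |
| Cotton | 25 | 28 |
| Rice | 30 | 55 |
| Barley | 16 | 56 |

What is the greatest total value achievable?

Sort by value density: Barley 56/16≈3.5, Sunflower 15/7≈2.14, Rice 55/30≈1.83, Peas 43/30≈1.43, Cotton 28/25≈1.12, Oats 14/30≈0.467.
Take all of Barley (16 ha, value 56) → 113 ha left.
All 7 ha of Sunflower fit (value 15) → 106 remain.
All 30 ha of Rice fit (value 55) → 76 remain.
All 30 ha of Peas fit (value 43) → 46 remain.
Cotton: take in full, 25 ha for value 28 → 21 left.
Only 21 ha remain; take 21/30 of Oats for value 14×21/30 = 9.8.
Total value = 206.8.

206.8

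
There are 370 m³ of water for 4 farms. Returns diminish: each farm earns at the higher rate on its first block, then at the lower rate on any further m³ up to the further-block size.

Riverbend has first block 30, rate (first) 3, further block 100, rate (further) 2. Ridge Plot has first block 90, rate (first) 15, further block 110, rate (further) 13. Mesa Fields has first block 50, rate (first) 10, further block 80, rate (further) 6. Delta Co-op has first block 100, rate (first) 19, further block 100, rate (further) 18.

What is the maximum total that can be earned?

6090

Treat each block as its own option and order by rate: Delta Co-op/T1 19 > Delta Co-op/T2 18 > Ridge Plot/T1 15 > Ridge Plot/T2 13 > Mesa Fields/T1 10 > Mesa Fields/T2 6 > Riverbend/T1 3 > Riverbend/T2 2.
Delta Co-op T1 at 19: fill all 100 → 270 left.
Delta Co-op/T2 (18): +100 → 170 left.
Ridge Plot T1 at 15: fill all 90 → 80 left.
80 remain; put them into Ridge Plot T2 at 13.
Total = 19×100 + 18×100 + 15×90 + 13×80 = 6090.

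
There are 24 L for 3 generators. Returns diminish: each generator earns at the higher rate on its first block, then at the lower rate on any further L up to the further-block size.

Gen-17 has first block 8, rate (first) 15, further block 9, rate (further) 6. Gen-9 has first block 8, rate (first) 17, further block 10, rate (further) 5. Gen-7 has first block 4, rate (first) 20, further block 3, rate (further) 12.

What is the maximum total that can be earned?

Order all 6 blocks by rate: Gen-7/first 20 > Gen-9/first 17 > Gen-17/first 15 > Gen-7/second 12 > Gen-17/second 6 > Gen-9/second 5.
Fill Gen-7 first block (4 at 20) — 20 left.
Fill Gen-9 first block (8 at 17) — 12 left.
Gen-17 first at 15: fill all 8 — 4 left.
Fill Gen-7 second block (3 at 12) — 1 left.
Gen-17 second at 6: only 1 left, fill 1.
Total = 20×4 + 17×8 + 15×8 + 12×3 + 6×1 = 378.

378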